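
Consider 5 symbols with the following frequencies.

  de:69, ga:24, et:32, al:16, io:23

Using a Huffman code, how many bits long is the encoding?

354

Merge the two smallest weights repeatedly:
al(16) + io(23) → 39
ga(24) + et(32) → 56
39 + 56 → 95
de(69) + 95 → 164
The encoded length is the sum of every internal node's weight: 39 + 56 + 95 + 164 = 354 bits.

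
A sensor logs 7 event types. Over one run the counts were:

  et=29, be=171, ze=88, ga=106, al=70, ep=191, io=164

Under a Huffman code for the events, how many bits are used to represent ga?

3

Repeatedly merge the two smallest:
et(29) + al(70) → 99
ze(88) + 99 → 187
ga(106) + io(164) → 270
be(171) + 187 → 358
ep(191) + 270 → 461
358 + 461 → 819
The subtree containing ga is merged 3 times, so code length = 3.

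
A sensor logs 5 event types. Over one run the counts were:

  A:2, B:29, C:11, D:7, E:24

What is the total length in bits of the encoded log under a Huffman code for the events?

146

Merge the two smallest weights repeatedly:
combine A(2), D(7) → 9
combine 9, C(11) → 20
combine 20, E(24) → 44
combine B(29), 44 → 73
Each symbol's bit-cost is frequency × depth; summing gives 146 bits (equivalently 9 + 20 + 44 + 73).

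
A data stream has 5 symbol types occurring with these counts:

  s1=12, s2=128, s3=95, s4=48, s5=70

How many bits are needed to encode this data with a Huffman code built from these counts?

Merge the two smallest weights repeatedly:
merge s1(12) and s4(48): 60
merge 60 and s5(70): 130
merge s3(95) and s2(128): 223
merge 130 and 223: 353
The encoded length is the sum of every internal node's weight: 60 + 130 + 223 + 353 = 766 bits.

766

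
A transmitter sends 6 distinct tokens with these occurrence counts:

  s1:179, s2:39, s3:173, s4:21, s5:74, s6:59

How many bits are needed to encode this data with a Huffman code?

1269

Greedily combine the two least-frequent nodes:
combine s4(21), s2(39) → 60
combine s6(59), 60 → 119
combine s5(74), 119 → 193
combine s3(173), s1(179) → 352
combine 193, 352 → 545
Total encoded bits = sum of merged weights = 60 + 119 + 193 + 352 + 545 = 1269.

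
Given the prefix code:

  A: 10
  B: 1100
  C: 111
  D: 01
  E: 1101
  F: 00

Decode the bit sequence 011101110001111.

Read left to right; each codeword is recognised as soon as it completes (prefix code):
  01→D | 1101→E | 1100→B | 01→D | 111→C
Decoded message: DEBDC

DEBDC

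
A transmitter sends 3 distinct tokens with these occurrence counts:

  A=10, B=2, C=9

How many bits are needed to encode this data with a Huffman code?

Build the Huffman tree bottom-up:
B(2) + C(9) → 11
A(10) + 11 → 21
Total encoded bits = sum of merged weights = 11 + 21 = 32.

32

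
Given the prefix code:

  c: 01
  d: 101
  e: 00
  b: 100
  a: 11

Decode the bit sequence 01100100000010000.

cbbeebe

Read left to right; each codeword is recognised as soon as it completes (prefix code):
  01→c | 100→b | 100→b | 00→e | 00→e | 100→b | 00→e
Decoded message: cbbeebe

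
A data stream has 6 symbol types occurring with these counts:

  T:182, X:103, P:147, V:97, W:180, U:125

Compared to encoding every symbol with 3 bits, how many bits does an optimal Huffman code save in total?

362

Fixed-length: 3 bits × 834 symbols = 2502 bits.
Huffman merges:
combine V(97), X(103) → 200
combine U(125), P(147) → 272
combine W(180), T(182) → 362
combine 200, 272 → 472
combine 362, 472 → 834
Huffman total = 200 + 272 + 362 + 472 + 834 = 2140 bits.
Saving = 2502 − 2140 = 362 bits.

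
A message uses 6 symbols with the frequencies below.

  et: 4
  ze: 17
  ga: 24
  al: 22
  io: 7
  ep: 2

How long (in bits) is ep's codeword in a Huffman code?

Repeatedly merge the two smallest:
combine ep(2), et(4) → 6
combine 6, io(7) → 13
combine 13, ze(17) → 30
combine al(22), ga(24) → 46
combine 30, 46 → 76
The subtree containing ep is merged 4 times, so code length = 4.

4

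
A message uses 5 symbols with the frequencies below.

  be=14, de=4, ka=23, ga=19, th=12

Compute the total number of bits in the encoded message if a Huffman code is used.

160

Merge the two smallest weights repeatedly:
merge de(4) and th(12): 16
merge be(14) and 16: 30
merge ga(19) and ka(23): 42
merge 30 and 42: 72
Total encoded bits = sum of merged weights = 16 + 30 + 42 + 72 = 160.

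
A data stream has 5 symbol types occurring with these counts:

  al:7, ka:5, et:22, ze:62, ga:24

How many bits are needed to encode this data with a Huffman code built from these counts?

Merge the two smallest weights repeatedly:
ka(5) + al(7) → 12
12 + et(22) → 34
ga(24) + 34 → 58
58 + ze(62) → 120
The encoded length is the sum of every internal node's weight: 12 + 34 + 58 + 120 = 224 bits.

224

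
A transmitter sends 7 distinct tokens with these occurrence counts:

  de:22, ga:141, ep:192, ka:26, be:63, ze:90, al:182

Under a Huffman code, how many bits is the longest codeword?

Merge the two lowest-weight nodes at each step:
de(22) + ka(26) → 48
48 + be(63) → 111
ze(90) + 111 → 201
ga(141) + al(182) → 323
ep(192) + 201 → 393
323 + 393 → 716
Maximum depth reached is 5.

5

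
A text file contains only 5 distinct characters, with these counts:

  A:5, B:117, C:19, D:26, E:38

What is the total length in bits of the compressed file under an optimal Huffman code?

367

Build the Huffman tree bottom-up:
A(5) + C(19) → 24
24 + D(26) → 50
E(38) + 50 → 88
88 + B(117) → 205
Each symbol's bit-cost is frequency × depth; summing gives 367 bits (equivalently 24 + 50 + 88 + 205).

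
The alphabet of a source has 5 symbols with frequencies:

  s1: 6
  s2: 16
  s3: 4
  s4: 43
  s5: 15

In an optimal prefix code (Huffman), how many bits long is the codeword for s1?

4

Huffman merges, smallest pair first:
merge s3(4) and s1(6): 10
merge 10 and s5(15): 25
merge s2(16) and 25: 41
merge 41 and s4(43): 84
s1's leaf is at depth 4, giving a 4-bit codeword.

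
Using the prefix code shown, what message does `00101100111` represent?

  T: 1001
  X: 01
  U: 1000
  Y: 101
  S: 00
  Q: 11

Read left to right; each codeword is recognised as soon as it completes (prefix code):
  00→S | 101→Y | 1001→T | 11→Q
Decoded message: SYTQ

SYTQ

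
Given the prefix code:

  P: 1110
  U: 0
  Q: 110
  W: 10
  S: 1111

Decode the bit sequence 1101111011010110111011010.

Read left to right; each codeword is recognised as soon as it completes (prefix code):
  110→Q | 1111→S | 0→U | 110→Q | 10→W | 110→Q | 1110→P | 110→Q | 10→W
Decoded message: QSUQWQPQW

QSUQWQPQW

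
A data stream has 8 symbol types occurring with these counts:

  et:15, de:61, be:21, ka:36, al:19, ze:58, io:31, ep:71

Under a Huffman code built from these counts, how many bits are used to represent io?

4

Huffman merges, smallest pair first:
et(15) + al(19) → 34
be(21) + io(31) → 52
34 + ka(36) → 70
52 + ze(58) → 110
de(61) + 70 → 131
ep(71) + 110 → 181
131 + 181 → 312
io's leaf is at depth 4, giving a 4-bit codeword.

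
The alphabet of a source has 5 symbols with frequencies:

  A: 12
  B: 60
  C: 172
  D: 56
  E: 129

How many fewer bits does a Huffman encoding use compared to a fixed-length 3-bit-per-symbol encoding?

405

Fixed-length: 3 bits × 429 symbols = 1287 bits.
Huffman merges:
A(12) + D(56) → 68
B(60) + 68 → 128
128 + E(129) → 257
C(172) + 257 → 429
Huffman total = 68 + 128 + 257 + 429 = 882 bits.
Saving = 1287 − 882 = 405 bits.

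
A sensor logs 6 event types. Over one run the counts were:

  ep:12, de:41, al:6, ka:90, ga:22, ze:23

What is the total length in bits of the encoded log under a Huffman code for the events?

Greedily combine the two least-frequent nodes:
al(6) + ep(12) → 18
18 + ga(22) → 40
ze(23) + 40 → 63
de(41) + 63 → 104
ka(90) + 104 → 194
The encoded length is the sum of every internal node's weight: 18 + 40 + 63 + 104 + 194 = 419 bits.

419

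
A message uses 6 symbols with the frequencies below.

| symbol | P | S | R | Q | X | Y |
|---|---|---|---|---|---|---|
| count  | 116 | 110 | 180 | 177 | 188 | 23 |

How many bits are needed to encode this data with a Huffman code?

1970

Build the Huffman tree bottom-up:
merge Y(23) and S(110): 133
merge P(116) and 133: 249
merge Q(177) and R(180): 357
merge X(188) and 249: 437
merge 357 and 437: 794
The encoded length is the sum of every internal node's weight: 133 + 249 + 357 + 437 + 794 = 1970 bits.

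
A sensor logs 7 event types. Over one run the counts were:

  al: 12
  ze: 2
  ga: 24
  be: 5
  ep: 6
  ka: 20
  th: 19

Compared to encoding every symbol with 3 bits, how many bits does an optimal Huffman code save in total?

43

Fixed-length: 3 bits × 88 symbols = 264 bits.
Huffman merges:
ze(2) + be(5) → 7
ep(6) + 7 → 13
al(12) + 13 → 25
th(19) + ka(20) → 39
ga(24) + 25 → 49
39 + 49 → 88
Huffman total = 7 + 13 + 25 + 39 + 49 + 88 = 221 bits.
Saving = 264 − 221 = 43 bits.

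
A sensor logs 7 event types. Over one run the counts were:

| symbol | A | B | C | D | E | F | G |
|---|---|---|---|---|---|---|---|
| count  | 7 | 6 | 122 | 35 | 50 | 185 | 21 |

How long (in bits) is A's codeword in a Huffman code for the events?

6

Huffman merges, smallest pair first:
merge B(6) and A(7): 13
merge 13 and G(21): 34
merge 34 and D(35): 69
merge E(50) and 69: 119
merge 119 and C(122): 241
merge F(185) and 241: 426
A sits 6 levels below the root, so its codeword is 6 bits.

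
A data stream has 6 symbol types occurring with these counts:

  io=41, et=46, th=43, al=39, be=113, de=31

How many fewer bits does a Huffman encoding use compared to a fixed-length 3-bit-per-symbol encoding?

Fixed-length: 3 bits × 313 symbols = 939 bits.
Huffman merges:
combine de(31), al(39) → 70
combine io(41), th(43) → 84
combine et(46), 70 → 116
combine 84, be(113) → 197
combine 116, 197 → 313
Huffman total = 70 + 84 + 116 + 197 + 313 = 780 bits.
Saving = 939 − 780 = 159 bits.

159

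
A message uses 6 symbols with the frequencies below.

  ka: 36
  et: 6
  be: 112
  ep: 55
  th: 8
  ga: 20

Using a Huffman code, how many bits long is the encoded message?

480

Greedily combine the two least-frequent nodes:
et(6) + th(8) → 14
14 + ga(20) → 34
34 + ka(36) → 70
ep(55) + 70 → 125
be(112) + 125 → 237
Total encoded bits = sum of merged weights = 14 + 34 + 70 + 125 + 237 = 480.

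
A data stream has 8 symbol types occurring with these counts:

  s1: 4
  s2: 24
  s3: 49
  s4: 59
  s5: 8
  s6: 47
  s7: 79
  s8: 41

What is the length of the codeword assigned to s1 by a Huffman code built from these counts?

5

Build the tree from the bottom:
combine s1(4), s5(8) → 12
combine 12, s2(24) → 36
combine 36, s8(41) → 77
combine s6(47), s3(49) → 96
combine s4(59), 77 → 136
combine s7(79), 96 → 175
combine 136, 175 → 311
s1 sits 5 levels below the root, so its codeword is 5 bits.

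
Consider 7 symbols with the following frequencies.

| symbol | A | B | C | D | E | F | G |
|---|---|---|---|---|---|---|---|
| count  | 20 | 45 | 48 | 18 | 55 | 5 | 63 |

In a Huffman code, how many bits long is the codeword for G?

Repeatedly merge the two smallest:
merge F(5) and D(18): 23
merge A(20) and 23: 43
merge 43 and B(45): 88
merge C(48) and E(55): 103
merge G(63) and 88: 151
merge 103 and 151: 254
G's leaf is at depth 2, giving a 2-bit codeword.

2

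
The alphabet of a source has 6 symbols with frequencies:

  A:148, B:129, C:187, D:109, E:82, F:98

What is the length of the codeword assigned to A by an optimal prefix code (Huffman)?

2

Huffman merges, smallest pair first:
combine E(82), F(98) → 180
combine D(109), B(129) → 238
combine A(148), 180 → 328
combine C(187), 238 → 425
combine 328, 425 → 753
A's leaf is at depth 2, giving a 2-bit codeword.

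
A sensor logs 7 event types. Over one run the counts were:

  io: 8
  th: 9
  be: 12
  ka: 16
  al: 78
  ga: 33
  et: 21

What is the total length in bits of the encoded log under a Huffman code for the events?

420

Build the Huffman tree bottom-up:
combine io(8), th(9) → 17
combine be(12), ka(16) → 28
combine 17, et(21) → 38
combine 28, ga(33) → 61
combine 38, 61 → 99
combine al(78), 99 → 177
Total encoded bits = sum of merged weights = 17 + 28 + 38 + 61 + 99 + 177 = 420.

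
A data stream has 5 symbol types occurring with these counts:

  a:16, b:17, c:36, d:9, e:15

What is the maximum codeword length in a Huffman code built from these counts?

3

Merge the two lowest-weight nodes at each step:
merge d(9) and e(15): 24
merge a(16) and b(17): 33
merge 24 and 33: 57
merge c(36) and 57: 93
Maximum depth reached is 3.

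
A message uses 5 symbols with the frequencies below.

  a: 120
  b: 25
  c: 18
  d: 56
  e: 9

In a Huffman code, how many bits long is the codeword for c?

4

Huffman merges, smallest pair first:
combine e(9), c(18) → 27
combine b(25), 27 → 52
combine 52, d(56) → 108
combine 108, a(120) → 228
c's leaf is at depth 4, giving a 4-bit codeword.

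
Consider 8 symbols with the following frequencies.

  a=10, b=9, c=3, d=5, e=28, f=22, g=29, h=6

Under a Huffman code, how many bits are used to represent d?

5

Repeatedly merge the two smallest:
merge c(3) and d(5): 8
merge h(6) and 8: 14
merge b(9) and a(10): 19
merge 14 and 19: 33
merge f(22) and e(28): 50
merge g(29) and 33: 62
merge 50 and 62: 112
d's leaf is at depth 5, giving a 5-bit codeword.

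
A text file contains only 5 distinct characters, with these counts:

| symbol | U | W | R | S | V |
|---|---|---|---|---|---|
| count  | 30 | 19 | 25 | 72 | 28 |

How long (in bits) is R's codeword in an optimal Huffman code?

Huffman merges, smallest pair first:
merge W(19) and R(25): 44
merge V(28) and U(30): 58
merge 44 and 58: 102
merge S(72) and 102: 174
The subtree containing R is merged 3 times, so code length = 3.

3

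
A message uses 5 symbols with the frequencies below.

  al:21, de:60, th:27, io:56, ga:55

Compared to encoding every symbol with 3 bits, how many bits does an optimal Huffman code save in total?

Fixed-length: 3 bits × 219 symbols = 657 bits.
Huffman merges:
merge al(21) and th(27): 48
merge 48 and ga(55): 103
merge io(56) and de(60): 116
merge 103 and 116: 219
Huffman total = 48 + 103 + 116 + 219 = 486 bits.
Saving = 657 − 486 = 171 bits.

171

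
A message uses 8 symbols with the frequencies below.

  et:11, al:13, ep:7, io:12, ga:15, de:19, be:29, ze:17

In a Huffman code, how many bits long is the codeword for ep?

Repeatedly merge the two smallest:
combine ep(7), et(11) → 18
combine io(12), al(13) → 25
combine ga(15), ze(17) → 32
combine 18, de(19) → 37
combine 25, be(29) → 54
combine 32, 37 → 69
combine 54, 69 → 123
The subtree containing ep is merged 4 times, so code length = 4.

4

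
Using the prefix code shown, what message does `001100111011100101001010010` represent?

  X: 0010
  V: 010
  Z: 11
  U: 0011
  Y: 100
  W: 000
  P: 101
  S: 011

Read left to right; each codeword is recognised as soon as it completes (prefix code):
  0011→U | 0011→U | 101→P | 11→Z | 0010→X | 100→Y | 101→P | 0010→X
Decoded message: UUPZXYPX

UUPZXYPX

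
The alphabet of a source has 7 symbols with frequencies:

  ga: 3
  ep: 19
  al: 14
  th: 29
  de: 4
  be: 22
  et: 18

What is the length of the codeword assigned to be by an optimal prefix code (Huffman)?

2

Build the tree from the bottom:
ga(3) + de(4) → 7
7 + al(14) → 21
et(18) + ep(19) → 37
21 + be(22) → 43
th(29) + 37 → 66
43 + 66 → 109
be's leaf is at depth 2, giving a 2-bit codeword.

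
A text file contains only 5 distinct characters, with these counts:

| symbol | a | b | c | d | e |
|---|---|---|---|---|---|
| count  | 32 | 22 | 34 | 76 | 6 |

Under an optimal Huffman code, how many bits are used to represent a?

3

Build the tree from the bottom:
merge e(6) and b(22): 28
merge 28 and a(32): 60
merge c(34) and 60: 94
merge d(76) and 94: 170
a's leaf is at depth 3, giving a 3-bit codeword.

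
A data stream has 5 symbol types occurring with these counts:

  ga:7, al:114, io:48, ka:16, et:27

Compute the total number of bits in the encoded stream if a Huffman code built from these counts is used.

383

Build the Huffman tree bottom-up:
merge ga(7) and ka(16): 23
merge 23 and et(27): 50
merge io(48) and 50: 98
merge 98 and al(114): 212
Each symbol's bit-cost is frequency × depth; summing gives 383 bits (equivalently 23 + 50 + 98 + 212).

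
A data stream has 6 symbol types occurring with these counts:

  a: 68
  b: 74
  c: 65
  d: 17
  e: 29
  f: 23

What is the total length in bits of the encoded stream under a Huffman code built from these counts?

661

Greedily combine the two least-frequent nodes:
merge d(17) and f(23): 40
merge e(29) and 40: 69
merge c(65) and a(68): 133
merge 69 and b(74): 143
merge 133 and 143: 276
The encoded length is the sum of every internal node's weight: 40 + 69 + 133 + 143 + 276 = 661 bits.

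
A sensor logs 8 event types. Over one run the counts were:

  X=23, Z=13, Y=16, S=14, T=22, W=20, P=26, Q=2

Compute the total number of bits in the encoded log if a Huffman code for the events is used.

397

Build the Huffman tree bottom-up:
combine Q(2), Z(13) → 15
combine S(14), 15 → 29
combine Y(16), W(20) → 36
combine T(22), X(23) → 45
combine P(26), 29 → 55
combine 36, 45 → 81
combine 55, 81 → 136
Total encoded bits = sum of merged weights = 15 + 29 + 36 + 45 + 55 + 81 + 136 = 397.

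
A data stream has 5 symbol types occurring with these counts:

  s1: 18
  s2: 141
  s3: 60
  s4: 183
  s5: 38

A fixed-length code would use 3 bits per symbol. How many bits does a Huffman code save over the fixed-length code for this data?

Fixed-length: 3 bits × 440 symbols = 1320 bits.
Huffman merges:
s1(18) + s5(38) → 56
56 + s3(60) → 116
116 + s2(141) → 257
s4(183) + 257 → 440
Huffman total = 56 + 116 + 257 + 440 = 869 bits.
Saving = 1320 − 869 = 451 bits.

451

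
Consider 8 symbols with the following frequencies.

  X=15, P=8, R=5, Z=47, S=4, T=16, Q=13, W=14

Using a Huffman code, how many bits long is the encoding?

Merge the two smallest weights repeatedly:
combine S(4), R(5) → 9
combine P(8), 9 → 17
combine Q(13), W(14) → 27
combine X(15), T(16) → 31
combine 17, 27 → 44
combine 31, 44 → 75
combine Z(47), 75 → 122
Total encoded bits = sum of merged weights = 9 + 17 + 27 + 31 + 44 + 75 + 122 = 325.

325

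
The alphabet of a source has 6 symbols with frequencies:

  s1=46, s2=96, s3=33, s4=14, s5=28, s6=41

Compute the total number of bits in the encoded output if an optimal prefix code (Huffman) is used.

624

Merge the two smallest weights repeatedly:
merge s4(14) and s5(28): 42
merge s3(33) and s6(41): 74
merge 42 and s1(46): 88
merge 74 and 88: 162
merge s2(96) and 162: 258
Total encoded bits = sum of merged weights = 42 + 74 + 88 + 162 + 258 = 624.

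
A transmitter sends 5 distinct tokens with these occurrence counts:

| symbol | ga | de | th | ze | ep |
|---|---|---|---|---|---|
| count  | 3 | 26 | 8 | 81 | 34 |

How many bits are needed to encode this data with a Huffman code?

Merge the two smallest weights repeatedly:
combine ga(3), th(8) → 11
combine 11, de(26) → 37
combine ep(34), 37 → 71
combine 71, ze(81) → 152
Total encoded bits = sum of merged weights = 11 + 37 + 71 + 152 = 271.

271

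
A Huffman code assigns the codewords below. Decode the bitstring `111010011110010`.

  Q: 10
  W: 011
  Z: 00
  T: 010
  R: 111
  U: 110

Read left to right; each codeword is recognised as soon as it completes (prefix code):
  111→R | 010→T | 011→W | 110→U | 010→T
Decoded message: RTWUT

RTWUT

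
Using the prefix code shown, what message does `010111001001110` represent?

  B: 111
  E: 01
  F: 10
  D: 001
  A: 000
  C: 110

EECEDC

Read left to right; each codeword is recognised as soon as it completes (prefix code):
  01→E | 01→E | 110→C | 01→E | 001→D | 110→C
Decoded message: EECEDC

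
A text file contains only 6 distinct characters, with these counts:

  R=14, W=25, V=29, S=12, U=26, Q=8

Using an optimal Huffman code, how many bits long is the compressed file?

Merge the two smallest weights repeatedly:
merge Q(8) and S(12): 20
merge R(14) and 20: 34
merge W(25) and U(26): 51
merge V(29) and 34: 63
merge 51 and 63: 114
Each symbol's bit-cost is frequency × depth; summing gives 282 bits (equivalently 20 + 34 + 51 + 63 + 114).

282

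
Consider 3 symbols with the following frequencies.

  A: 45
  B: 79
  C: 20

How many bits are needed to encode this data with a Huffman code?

209

Merge the two smallest weights repeatedly:
combine C(20), A(45) → 65
combine 65, B(79) → 144
The encoded length is the sum of every internal node's weight: 65 + 144 = 209 bits.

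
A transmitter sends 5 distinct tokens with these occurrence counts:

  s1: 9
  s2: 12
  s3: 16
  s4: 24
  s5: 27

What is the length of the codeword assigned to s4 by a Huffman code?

Build the tree from the bottom:
combine s1(9), s2(12) → 21
combine s3(16), 21 → 37
combine s4(24), s5(27) → 51
combine 37, 51 → 88
The subtree containing s4 is merged 2 times, so code length = 2.

2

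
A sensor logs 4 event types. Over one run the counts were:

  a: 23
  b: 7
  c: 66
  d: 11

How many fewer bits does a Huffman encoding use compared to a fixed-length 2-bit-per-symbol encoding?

Fixed-length: 2 bits × 107 symbols = 214 bits.
Huffman merges:
combine b(7), d(11) → 18
combine 18, a(23) → 41
combine 41, c(66) → 107
Huffman total = 18 + 41 + 107 = 166 bits.
Saving = 214 − 166 = 48 bits.

48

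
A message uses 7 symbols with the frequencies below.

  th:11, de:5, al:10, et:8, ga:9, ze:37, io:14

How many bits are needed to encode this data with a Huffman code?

Merge the two smallest weights repeatedly:
de(5) + et(8) → 13
ga(9) + al(10) → 19
th(11) + 13 → 24
io(14) + 19 → 33
24 + 33 → 57
ze(37) + 57 → 94
Each symbol's bit-cost is frequency × depth; summing gives 240 bits (equivalently 13 + 19 + 24 + 33 + 57 + 94).

240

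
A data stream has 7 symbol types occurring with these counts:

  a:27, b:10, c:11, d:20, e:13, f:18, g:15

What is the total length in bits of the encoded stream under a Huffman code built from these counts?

Greedily combine the two least-frequent nodes:
merge b(10) and c(11): 21
merge e(13) and g(15): 28
merge f(18) and d(20): 38
merge 21 and a(27): 48
merge 28 and 38: 66
merge 48 and 66: 114
Total encoded bits = sum of merged weights = 21 + 28 + 38 + 48 + 66 + 114 = 315.

315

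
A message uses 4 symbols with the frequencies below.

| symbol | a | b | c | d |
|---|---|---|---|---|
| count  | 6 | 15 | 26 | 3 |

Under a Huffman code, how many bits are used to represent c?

Repeatedly merge the two smallest:
merge d(3) and a(6): 9
merge 9 and b(15): 24
merge 24 and c(26): 50
c sits one level below the root: a 1-bit codeword.

1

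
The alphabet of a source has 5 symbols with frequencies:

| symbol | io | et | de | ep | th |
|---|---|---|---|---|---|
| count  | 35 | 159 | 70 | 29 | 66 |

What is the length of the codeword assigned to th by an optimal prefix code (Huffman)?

3

Huffman merges, smallest pair first:
combine ep(29), io(35) → 64
combine 64, th(66) → 130
combine de(70), 130 → 200
combine et(159), 200 → 359
th's leaf is at depth 3, giving a 3-bit codeword.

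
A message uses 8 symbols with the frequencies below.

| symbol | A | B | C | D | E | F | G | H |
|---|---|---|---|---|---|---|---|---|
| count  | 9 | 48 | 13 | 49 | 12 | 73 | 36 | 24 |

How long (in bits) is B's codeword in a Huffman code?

Build the tree from the bottom:
merge A(9) and E(12): 21
merge C(13) and 21: 34
merge H(24) and 34: 58
merge G(36) and B(48): 84
merge D(49) and 58: 107
merge F(73) and 84: 157
merge 107 and 157: 264
The subtree containing B is merged 3 times, so code length = 3.

3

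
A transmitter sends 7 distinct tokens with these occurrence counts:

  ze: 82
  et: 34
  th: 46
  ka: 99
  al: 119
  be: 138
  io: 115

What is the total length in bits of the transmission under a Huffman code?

Greedily combine the two least-frequent nodes:
merge et(34) and th(46): 80
merge 80 and ze(82): 162
merge ka(99) and io(115): 214
merge al(119) and be(138): 257
merge 162 and 214: 376
merge 257 and 376: 633
Each symbol's bit-cost is frequency × depth; summing gives 1722 bits (equivalently 80 + 162 + 214 + 257 + 376 + 633).

1722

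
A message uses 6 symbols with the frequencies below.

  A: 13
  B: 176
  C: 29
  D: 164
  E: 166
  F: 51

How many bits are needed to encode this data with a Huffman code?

Build the Huffman tree bottom-up:
A(13) + C(29) → 42
42 + F(51) → 93
93 + D(164) → 257
E(166) + B(176) → 342
257 + 342 → 599
Total encoded bits = sum of merged weights = 42 + 93 + 257 + 342 + 599 = 1333.

1333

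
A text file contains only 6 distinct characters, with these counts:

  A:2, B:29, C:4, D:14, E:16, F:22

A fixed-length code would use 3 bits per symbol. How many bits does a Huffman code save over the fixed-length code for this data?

61

Fixed-length: 3 bits × 87 symbols = 261 bits.
Huffman merges:
merge A(2) and C(4): 6
merge 6 and D(14): 20
merge E(16) and 20: 36
merge F(22) and B(29): 51
merge 36 and 51: 87
Huffman total = 6 + 20 + 36 + 51 + 87 = 200 bits.
Saving = 261 − 200 = 61 bits.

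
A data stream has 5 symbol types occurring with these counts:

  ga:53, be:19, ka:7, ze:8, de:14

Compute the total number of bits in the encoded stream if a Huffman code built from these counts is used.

Merge the two smallest weights repeatedly:
combine ka(7), ze(8) → 15
combine de(14), 15 → 29
combine be(19), 29 → 48
combine 48, ga(53) → 101
Each symbol's bit-cost is frequency × depth; summing gives 193 bits (equivalently 15 + 29 + 48 + 101).

193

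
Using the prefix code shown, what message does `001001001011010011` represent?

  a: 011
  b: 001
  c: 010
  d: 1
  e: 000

Read left to right; each codeword is recognised as soon as it completes (prefix code):
  001→b | 001→b | 001→b | 011→a | 010→c | 011→a
Decoded message: bbbaca

bbbaca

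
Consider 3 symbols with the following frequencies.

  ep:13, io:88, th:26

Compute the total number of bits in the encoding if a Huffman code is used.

Greedily combine the two least-frequent nodes:
combine ep(13), th(26) → 39
combine 39, io(88) → 127
Each symbol's bit-cost is frequency × depth; summing gives 166 bits (equivalently 39 + 127).

166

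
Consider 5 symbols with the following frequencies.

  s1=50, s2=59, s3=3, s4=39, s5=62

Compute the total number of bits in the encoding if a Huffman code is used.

Merge the two smallest weights repeatedly:
combine s3(3), s4(39) → 42
combine 42, s1(50) → 92
combine s2(59), s5(62) → 121
combine 92, 121 → 213
Each symbol's bit-cost is frequency × depth; summing gives 468 bits (equivalently 42 + 92 + 121 + 213).

468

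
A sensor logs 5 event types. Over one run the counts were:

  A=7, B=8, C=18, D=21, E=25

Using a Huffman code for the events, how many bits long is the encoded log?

173

Build the Huffman tree bottom-up:
merge A(7) and B(8): 15
merge 15 and C(18): 33
merge D(21) and E(25): 46
merge 33 and 46: 79
Each symbol's bit-cost is frequency × depth; summing gives 173 bits (equivalently 15 + 33 + 46 + 79).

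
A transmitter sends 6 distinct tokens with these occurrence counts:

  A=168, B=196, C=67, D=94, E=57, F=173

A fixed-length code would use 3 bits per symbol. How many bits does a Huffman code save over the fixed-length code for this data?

413

Fixed-length: 3 bits × 755 symbols = 2265 bits.
Huffman merges:
merge E(57) and C(67): 124
merge D(94) and 124: 218
merge A(168) and F(173): 341
merge B(196) and 218: 414
merge 341 and 414: 755
Huffman total = 124 + 218 + 341 + 414 + 755 = 1852 bits.
Saving = 2265 − 1852 = 413 bits.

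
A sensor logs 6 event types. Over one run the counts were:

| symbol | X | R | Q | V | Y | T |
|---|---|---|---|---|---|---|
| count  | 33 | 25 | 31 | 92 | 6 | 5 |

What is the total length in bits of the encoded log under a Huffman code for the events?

Greedily combine the two least-frequent nodes:
T(5) + Y(6) → 11
11 + R(25) → 36
Q(31) + X(33) → 64
36 + 64 → 100
V(92) + 100 → 192
The encoded length is the sum of every internal node's weight: 11 + 36 + 64 + 100 + 192 = 403 bits.

403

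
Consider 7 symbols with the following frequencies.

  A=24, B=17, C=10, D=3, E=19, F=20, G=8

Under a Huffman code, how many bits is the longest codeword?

Merge the two lowest-weight nodes at each step:
combine D(3), G(8) → 11
combine C(10), 11 → 21
combine B(17), E(19) → 36
combine F(20), 21 → 41
combine A(24), 36 → 60
combine 41, 60 → 101
The first pair merged (D, G) ends up deepest, at depth 4.

4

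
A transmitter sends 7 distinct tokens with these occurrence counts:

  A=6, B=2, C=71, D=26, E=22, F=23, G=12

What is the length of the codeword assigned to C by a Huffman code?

1

Huffman merges, smallest pair first:
combine B(2), A(6) → 8
combine 8, G(12) → 20
combine 20, E(22) → 42
combine F(23), D(26) → 49
combine 42, 49 → 91
combine C(71), 91 → 162
C sits one level below the root: a 1-bit codeword.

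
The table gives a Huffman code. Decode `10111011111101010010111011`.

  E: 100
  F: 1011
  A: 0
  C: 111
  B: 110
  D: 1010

Read left to right; each codeword is recognised as soon as it completes (prefix code):
  1011→F | 1011→F | 111→C | 1010→D | 100→E | 1011→F | 1011→F
Decoded message: FFCDEFF

FFCDEFF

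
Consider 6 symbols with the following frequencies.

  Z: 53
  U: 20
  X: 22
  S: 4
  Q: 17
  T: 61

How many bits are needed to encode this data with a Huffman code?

416

Merge the two smallest weights repeatedly:
combine S(4), Q(17) → 21
combine U(20), 21 → 41
combine X(22), 41 → 63
combine Z(53), T(61) → 114
combine 63, 114 → 177
Total encoded bits = sum of merged weights = 21 + 41 + 63 + 114 + 177 = 416.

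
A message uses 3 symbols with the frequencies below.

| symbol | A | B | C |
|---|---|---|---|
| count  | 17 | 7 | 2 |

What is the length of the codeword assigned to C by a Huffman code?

Huffman merges, smallest pair first:
C(2) + B(7) → 9
9 + A(17) → 26
C's leaf is at depth 2, giving a 2-bit codeword.

2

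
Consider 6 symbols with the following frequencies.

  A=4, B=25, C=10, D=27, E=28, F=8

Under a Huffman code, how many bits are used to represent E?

2

Repeatedly merge the two smallest:
merge A(4) and F(8): 12
merge C(10) and 12: 22
merge 22 and B(25): 47
merge D(27) and E(28): 55
merge 47 and 55: 102
E's leaf is at depth 2, giving a 2-bit codeword.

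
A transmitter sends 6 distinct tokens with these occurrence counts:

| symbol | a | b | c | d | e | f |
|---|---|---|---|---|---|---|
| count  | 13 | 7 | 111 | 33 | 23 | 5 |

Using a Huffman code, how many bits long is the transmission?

Build the Huffman tree bottom-up:
merge f(5) and b(7): 12
merge 12 and a(13): 25
merge e(23) and 25: 48
merge d(33) and 48: 81
merge 81 and c(111): 192
Each symbol's bit-cost is frequency × depth; summing gives 358 bits (equivalently 12 + 25 + 48 + 81 + 192).

358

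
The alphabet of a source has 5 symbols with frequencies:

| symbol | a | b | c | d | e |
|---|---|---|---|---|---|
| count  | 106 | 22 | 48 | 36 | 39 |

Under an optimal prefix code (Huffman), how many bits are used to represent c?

Build the tree from the bottom:
merge b(22) and d(36): 58
merge e(39) and c(48): 87
merge 58 and 87: 145
merge a(106) and 145: 251
c sits 3 levels below the root, so its codeword is 3 bits.

3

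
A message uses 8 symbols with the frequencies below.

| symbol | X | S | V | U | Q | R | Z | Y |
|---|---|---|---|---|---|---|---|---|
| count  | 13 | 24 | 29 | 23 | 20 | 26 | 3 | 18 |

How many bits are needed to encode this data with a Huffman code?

455

Greedily combine the two least-frequent nodes:
merge Z(3) and X(13): 16
merge 16 and Y(18): 34
merge Q(20) and U(23): 43
merge S(24) and R(26): 50
merge V(29) and 34: 63
merge 43 and 50: 93
merge 63 and 93: 156
The encoded length is the sum of every internal node's weight: 16 + 34 + 43 + 50 + 63 + 93 + 156 = 455 bits.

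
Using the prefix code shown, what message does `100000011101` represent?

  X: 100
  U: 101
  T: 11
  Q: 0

Read left to right; each codeword is recognised as soon as it completes (prefix code):
  100→X | 0→Q | 0→Q | 0→Q | 0→Q | 11→T | 101→U
Decoded message: XQQQQTU

XQQQQTU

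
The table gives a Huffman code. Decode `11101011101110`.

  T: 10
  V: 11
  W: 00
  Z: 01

Read left to right; each codeword is recognised as soon as it completes (prefix code):
  11→V | 10→T | 10→T | 11→V | 10→T | 11→V | 10→T
Decoded message: VTTVTVT

VTTVTVT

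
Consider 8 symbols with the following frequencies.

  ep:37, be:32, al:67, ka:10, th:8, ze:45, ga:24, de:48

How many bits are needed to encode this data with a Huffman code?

Merge the two smallest weights repeatedly:
merge th(8) and ka(10): 18
merge 18 and ga(24): 42
merge be(32) and ep(37): 69
merge 42 and ze(45): 87
merge de(48) and al(67): 115
merge 69 and 87: 156
merge 115 and 156: 271
Each symbol's bit-cost is frequency × depth; summing gives 758 bits (equivalently 18 + 42 + 69 + 87 + 115 + 156 + 271).

758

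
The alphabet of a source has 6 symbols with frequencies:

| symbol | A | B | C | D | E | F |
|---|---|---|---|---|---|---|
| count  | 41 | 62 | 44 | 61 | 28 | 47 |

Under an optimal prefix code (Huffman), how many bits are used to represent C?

Huffman merges, smallest pair first:
merge E(28) and A(41): 69
merge C(44) and F(47): 91
merge D(61) and B(62): 123
merge 69 and 91: 160
merge 123 and 160: 283
The subtree containing C is merged 3 times, so code length = 3.

3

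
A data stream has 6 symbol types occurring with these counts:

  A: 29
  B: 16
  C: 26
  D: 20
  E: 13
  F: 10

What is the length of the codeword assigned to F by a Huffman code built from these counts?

3

Build the tree from the bottom:
combine F(10), E(13) → 23
combine B(16), D(20) → 36
combine 23, C(26) → 49
combine A(29), 36 → 65
combine 49, 65 → 114
F's leaf is at depth 3, giving a 3-bit codeword.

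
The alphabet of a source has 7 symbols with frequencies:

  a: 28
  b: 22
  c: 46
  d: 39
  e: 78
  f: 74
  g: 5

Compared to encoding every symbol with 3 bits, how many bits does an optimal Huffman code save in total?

125

Fixed-length: 3 bits × 292 symbols = 876 bits.
Huffman merges:
merge g(5) and b(22): 27
merge 27 and a(28): 55
merge d(39) and c(46): 85
merge 55 and f(74): 129
merge e(78) and 85: 163
merge 129 and 163: 292
Huffman total = 27 + 55 + 85 + 129 + 163 + 292 = 751 bits.
Saving = 876 − 751 = 125 bits.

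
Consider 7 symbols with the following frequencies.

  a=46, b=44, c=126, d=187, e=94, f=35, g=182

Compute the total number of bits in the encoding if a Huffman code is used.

Merge the two smallest weights repeatedly:
combine f(35), b(44) → 79
combine a(46), 79 → 125
combine e(94), 125 → 219
combine c(126), g(182) → 308
combine d(187), 219 → 406
combine 308, 406 → 714
The encoded length is the sum of every internal node's weight: 79 + 125 + 219 + 308 + 406 + 714 = 1851 bits.

1851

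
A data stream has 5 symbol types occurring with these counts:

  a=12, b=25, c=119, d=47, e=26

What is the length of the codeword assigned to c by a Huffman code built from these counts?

Build the tree from the bottom:
combine a(12), b(25) → 37
combine e(26), 37 → 63
combine d(47), 63 → 110
combine 110, c(119) → 229
c sits one level below the root: a 1-bit codeword.

1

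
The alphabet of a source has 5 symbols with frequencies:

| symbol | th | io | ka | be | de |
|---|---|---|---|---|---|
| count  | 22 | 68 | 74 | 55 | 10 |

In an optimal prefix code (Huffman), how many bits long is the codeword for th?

Repeatedly merge the two smallest:
de(10) + th(22) → 32
32 + be(55) → 87
io(68) + ka(74) → 142
87 + 142 → 229
th's leaf is at depth 3, giving a 3-bit codeword.

3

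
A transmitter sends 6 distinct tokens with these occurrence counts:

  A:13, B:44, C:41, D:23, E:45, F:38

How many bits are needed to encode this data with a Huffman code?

Greedily combine the two least-frequent nodes:
A(13) + D(23) → 36
36 + F(38) → 74
C(41) + B(44) → 85
E(45) + 74 → 119
85 + 119 → 204
The encoded length is the sum of every internal node's weight: 36 + 74 + 85 + 119 + 204 = 518 bits.

518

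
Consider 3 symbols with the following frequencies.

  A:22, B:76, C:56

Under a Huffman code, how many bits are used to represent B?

1

Repeatedly merge the two smallest:
merge A(22) and C(56): 78
merge B(76) and 78: 154
B is a child of the root — depth 1, so its codeword is a single bit.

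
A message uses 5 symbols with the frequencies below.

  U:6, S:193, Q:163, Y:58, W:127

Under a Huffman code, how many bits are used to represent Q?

2

Build the tree from the bottom:
U(6) + Y(58) → 64
64 + W(127) → 191
Q(163) + 191 → 354
S(193) + 354 → 547
Q sits 2 levels below the root, so its codeword is 2 bits.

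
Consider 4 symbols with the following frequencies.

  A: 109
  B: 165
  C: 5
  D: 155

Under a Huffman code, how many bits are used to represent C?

Build the tree from the bottom:
combine C(5), A(109) → 114
combine 114, D(155) → 269
combine B(165), 269 → 434
C's leaf is at depth 3, giving a 3-bit codeword.

3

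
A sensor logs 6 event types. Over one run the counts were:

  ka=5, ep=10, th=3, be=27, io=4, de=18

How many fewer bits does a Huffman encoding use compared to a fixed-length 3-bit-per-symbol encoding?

Fixed-length: 3 bits × 67 symbols = 201 bits.
Huffman merges:
th(3) + io(4) → 7
ka(5) + 7 → 12
ep(10) + 12 → 22
de(18) + 22 → 40
be(27) + 40 → 67
Huffman total = 7 + 12 + 22 + 40 + 67 = 148 bits.
Saving = 201 − 148 = 53 bits.

53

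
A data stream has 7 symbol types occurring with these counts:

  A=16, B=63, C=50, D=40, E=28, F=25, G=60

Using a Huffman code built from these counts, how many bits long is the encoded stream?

764

Build the Huffman tree bottom-up:
merge A(16) and F(25): 41
merge E(28) and D(40): 68
merge 41 and C(50): 91
merge G(60) and B(63): 123
merge 68 and 91: 159
merge 123 and 159: 282
Each symbol's bit-cost is frequency × depth; summing gives 764 bits (equivalently 41 + 68 + 91 + 123 + 159 + 282).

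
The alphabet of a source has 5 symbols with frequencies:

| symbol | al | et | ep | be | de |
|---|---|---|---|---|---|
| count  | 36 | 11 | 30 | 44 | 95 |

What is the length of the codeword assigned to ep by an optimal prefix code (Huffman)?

Build the tree from the bottom:
combine et(11), ep(30) → 41
combine al(36), 41 → 77
combine be(44), 77 → 121
combine de(95), 121 → 216
ep's leaf is at depth 4, giving a 4-bit codeword.

4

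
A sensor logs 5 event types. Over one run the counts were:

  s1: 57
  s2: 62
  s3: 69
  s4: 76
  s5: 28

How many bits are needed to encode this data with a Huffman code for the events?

669

Merge the two smallest weights repeatedly:
merge s5(28) and s1(57): 85
merge s2(62) and s3(69): 131
merge s4(76) and 85: 161
merge 131 and 161: 292
Total encoded bits = sum of merged weights = 85 + 131 + 161 + 292 = 669.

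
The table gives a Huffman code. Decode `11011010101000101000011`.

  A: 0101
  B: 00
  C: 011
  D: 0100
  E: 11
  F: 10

ECADABBE

Read left to right; each codeword is recognised as soon as it completes (prefix code):
  11→E | 011→C | 0101→A | 0100→D | 0101→A | 00→B | 00→B | 11→E
Decoded message: ECADABBE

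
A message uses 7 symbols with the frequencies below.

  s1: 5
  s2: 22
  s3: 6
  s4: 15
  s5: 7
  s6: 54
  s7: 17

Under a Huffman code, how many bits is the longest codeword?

Merge the two lowest-weight nodes at each step:
s1(5) + s3(6) → 11
s5(7) + 11 → 18
s4(15) + s7(17) → 32
18 + s2(22) → 40
32 + 40 → 72
s6(54) + 72 → 126
Maximum depth reached is 5.

5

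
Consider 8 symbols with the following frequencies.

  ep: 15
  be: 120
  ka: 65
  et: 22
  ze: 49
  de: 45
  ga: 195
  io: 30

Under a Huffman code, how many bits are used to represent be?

Repeatedly merge the two smallest:
merge ep(15) and et(22): 37
merge io(30) and 37: 67
merge de(45) and ze(49): 94
merge ka(65) and 67: 132
merge 94 and be(120): 214
merge 132 and ga(195): 327
merge 214 and 327: 541
The subtree containing be is merged 2 times, so code length = 2.

2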